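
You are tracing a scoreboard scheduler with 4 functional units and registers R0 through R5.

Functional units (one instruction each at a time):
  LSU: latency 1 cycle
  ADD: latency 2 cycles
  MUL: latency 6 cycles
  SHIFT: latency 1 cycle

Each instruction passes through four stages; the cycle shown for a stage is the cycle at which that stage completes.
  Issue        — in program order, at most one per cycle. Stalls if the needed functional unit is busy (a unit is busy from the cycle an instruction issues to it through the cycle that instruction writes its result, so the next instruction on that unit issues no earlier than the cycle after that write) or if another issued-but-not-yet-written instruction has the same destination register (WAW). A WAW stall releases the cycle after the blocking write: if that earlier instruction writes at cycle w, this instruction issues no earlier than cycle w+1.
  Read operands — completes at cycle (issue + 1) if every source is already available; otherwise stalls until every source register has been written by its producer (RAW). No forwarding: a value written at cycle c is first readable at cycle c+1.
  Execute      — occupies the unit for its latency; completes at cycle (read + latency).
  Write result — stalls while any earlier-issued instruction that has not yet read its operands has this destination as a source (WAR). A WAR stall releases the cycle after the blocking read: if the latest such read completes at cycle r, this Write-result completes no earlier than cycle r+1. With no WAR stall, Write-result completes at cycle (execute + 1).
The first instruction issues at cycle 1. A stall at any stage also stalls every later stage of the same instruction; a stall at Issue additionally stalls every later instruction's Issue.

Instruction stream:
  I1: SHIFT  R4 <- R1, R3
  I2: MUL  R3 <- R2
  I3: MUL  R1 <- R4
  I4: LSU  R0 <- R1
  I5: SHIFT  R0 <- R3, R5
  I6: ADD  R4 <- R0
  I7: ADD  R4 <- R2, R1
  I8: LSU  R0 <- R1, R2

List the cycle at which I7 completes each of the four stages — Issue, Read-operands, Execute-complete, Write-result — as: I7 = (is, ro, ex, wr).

t=1  I1→SHIFT
t=2  I1 RO | I2→MUL
t=3  I1 EX | I2 RO
t=4  I1 WR R4
t=9  I2 EX
t=10  I2 WR R3
t=11  I3→MUL
t=12  I3 RO | I4→LSU
t=18  I3 EX
t=19  I3 WR R1
t=20  I4 RO
t=21  I4 EX
t=22  I4 WR R0
t=23  I5→SHIFT
t=24  I5 RO | I6→ADD
t=25  I5 EX
t=26  I5 WR R0
t=27  I6 RO
t=29  I6 EX
t=30  I6 WR R4
t=31  I7→ADD
t=32  I7 RO | I8→LSU
t=33  I8 RO
t=34  I7 EX | I8 EX
t=35  I7 WR R4 | I8 WR R0

I7 = (31, 32, 34, 35)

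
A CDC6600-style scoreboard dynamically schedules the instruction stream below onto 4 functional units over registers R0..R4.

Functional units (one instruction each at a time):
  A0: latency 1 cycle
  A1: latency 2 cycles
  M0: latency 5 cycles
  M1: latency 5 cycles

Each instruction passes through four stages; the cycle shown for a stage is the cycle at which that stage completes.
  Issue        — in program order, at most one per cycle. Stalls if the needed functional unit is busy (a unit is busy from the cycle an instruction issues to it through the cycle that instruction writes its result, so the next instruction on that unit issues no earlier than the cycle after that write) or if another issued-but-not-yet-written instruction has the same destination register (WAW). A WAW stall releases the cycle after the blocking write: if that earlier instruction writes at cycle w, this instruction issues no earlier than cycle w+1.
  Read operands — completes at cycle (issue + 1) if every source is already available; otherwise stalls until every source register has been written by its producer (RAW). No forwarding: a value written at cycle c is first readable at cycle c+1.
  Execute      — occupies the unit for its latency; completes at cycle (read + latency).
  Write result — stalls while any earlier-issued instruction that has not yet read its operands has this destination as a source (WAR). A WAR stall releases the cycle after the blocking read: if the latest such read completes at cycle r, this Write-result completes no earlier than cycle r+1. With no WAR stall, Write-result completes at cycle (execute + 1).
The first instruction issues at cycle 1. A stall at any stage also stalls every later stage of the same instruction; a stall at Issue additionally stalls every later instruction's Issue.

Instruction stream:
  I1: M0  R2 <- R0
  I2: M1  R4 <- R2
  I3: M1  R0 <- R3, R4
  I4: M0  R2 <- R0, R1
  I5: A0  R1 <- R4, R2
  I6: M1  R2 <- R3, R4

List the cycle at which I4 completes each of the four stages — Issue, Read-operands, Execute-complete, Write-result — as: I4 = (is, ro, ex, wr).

I4 = (17, 24, 29, 30)

1) issue 1, read 2, done 7, write 8
2) issue 2, read 9, done 14, write 15  <RAW R2: wait I1 write@8>
3) issue 16, read 17, done 22, write 23  <struct: M1 busy until I2 writes@15>
4) issue 17, read 24, done 29, write 30  <RAW R0: wait I3 write@23>
5) issue 18, read 31, done 32, write 33  <RAW R2: wait I4 write@30>
6) issue 31, read 32, done 37, write 38  <WAW R2: wait I4 write@30>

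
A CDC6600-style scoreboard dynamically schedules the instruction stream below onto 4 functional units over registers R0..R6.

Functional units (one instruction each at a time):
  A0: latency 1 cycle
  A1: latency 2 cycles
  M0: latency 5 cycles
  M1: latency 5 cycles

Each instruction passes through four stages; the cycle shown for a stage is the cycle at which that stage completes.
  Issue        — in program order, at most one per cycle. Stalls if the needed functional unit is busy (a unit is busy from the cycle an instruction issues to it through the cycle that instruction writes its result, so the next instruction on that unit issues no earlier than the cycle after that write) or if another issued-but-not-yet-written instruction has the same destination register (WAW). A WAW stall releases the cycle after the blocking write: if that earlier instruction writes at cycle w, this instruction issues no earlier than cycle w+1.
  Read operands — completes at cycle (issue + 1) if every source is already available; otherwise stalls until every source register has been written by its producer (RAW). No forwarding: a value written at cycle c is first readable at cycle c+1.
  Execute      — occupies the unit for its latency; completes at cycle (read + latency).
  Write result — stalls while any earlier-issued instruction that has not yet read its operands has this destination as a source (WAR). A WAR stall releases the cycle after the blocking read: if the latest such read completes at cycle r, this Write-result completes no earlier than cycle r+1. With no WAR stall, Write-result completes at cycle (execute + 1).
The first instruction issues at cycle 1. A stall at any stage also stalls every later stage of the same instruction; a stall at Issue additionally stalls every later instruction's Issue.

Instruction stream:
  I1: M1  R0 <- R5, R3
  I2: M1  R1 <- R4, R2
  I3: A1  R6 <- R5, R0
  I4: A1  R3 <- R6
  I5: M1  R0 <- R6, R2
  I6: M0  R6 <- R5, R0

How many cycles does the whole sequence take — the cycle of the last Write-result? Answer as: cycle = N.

c1: I1→M1
c2: I1 RO
c7: I1 EX
c8: I1 WR R0
c9: I2→M1
c10: I2 RO; I3→A1
c11: I3 RO
c13: I3 EX
c14: I3 WR R6
c15: I2 EX; I4→A1
c16: I2 WR R1; I4 RO
c17: I5→M1
c18: I4 EX; I5 RO; I6→M0
c19: I4 WR R3
c23: I5 EX
c24: I5 WR R0
c25: I6 RO
c30: I6 EX
c31: I6 WR R6

cycle = 31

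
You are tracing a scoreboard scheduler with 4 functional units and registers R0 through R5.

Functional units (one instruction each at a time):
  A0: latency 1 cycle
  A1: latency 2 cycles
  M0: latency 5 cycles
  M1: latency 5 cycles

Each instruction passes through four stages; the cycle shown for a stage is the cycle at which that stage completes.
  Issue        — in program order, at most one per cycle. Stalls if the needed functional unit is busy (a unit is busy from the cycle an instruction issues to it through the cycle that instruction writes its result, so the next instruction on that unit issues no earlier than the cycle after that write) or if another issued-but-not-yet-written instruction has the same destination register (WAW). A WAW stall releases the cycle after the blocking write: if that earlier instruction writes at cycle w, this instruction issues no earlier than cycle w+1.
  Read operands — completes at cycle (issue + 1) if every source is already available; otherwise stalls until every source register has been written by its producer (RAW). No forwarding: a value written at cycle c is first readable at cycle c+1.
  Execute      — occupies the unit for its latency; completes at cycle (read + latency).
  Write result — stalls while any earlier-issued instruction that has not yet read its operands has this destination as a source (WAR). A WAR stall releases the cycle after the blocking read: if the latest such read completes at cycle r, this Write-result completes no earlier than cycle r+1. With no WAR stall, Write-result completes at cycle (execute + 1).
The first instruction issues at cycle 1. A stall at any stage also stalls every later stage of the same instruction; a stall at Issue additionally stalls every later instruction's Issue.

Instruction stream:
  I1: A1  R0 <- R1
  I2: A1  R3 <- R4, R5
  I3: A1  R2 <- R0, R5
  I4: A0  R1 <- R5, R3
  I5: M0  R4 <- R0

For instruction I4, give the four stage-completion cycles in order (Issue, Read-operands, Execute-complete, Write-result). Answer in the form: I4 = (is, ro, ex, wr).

I4 = (12, 13, 14, 15)

I1 -> (1, 2, 4, 5)
I2 -> (6, 7, 9, 10)  // struct: A1 busy until I1 writes@5
I3 -> (11, 12, 14, 15)  // struct: A1 busy until I2 writes@10
I4 -> (12, 13, 14, 15)
I5 -> (13, 14, 19, 20)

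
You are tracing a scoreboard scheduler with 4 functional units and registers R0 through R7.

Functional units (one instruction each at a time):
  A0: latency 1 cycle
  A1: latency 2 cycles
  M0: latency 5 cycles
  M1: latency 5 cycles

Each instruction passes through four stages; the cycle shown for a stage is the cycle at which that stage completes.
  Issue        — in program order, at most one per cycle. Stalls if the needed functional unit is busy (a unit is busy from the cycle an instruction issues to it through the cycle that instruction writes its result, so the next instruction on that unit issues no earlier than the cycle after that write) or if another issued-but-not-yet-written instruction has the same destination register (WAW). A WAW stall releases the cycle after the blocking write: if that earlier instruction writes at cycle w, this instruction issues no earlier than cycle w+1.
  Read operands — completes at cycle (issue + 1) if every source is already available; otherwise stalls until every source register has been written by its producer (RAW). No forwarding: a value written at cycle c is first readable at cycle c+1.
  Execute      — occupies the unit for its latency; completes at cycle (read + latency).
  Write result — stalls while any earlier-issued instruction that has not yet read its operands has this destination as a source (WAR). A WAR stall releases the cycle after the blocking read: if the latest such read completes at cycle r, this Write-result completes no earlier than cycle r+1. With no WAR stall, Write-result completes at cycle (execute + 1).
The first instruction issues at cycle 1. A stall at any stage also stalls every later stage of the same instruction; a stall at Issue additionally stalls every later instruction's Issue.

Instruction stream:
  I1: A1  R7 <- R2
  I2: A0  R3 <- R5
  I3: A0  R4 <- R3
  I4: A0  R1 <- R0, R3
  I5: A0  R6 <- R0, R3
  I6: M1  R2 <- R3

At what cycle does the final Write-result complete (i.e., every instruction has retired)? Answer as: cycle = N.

  I1 | 1 | 2 | 4 | 5
  I2 | 2 | 3 | 4 | 5
  I3 | 6 | 7 | 8 | 9   struct: A0 busy until I2 writes@5
  I4 | 10 | 11 | 12 | 13   struct: A0 busy until I3 writes@9
  I5 | 14 | 15 | 16 | 17   struct: A0 busy until I4 writes@13
  I6 | 15 | 16 | 21 | 22

cycle = 22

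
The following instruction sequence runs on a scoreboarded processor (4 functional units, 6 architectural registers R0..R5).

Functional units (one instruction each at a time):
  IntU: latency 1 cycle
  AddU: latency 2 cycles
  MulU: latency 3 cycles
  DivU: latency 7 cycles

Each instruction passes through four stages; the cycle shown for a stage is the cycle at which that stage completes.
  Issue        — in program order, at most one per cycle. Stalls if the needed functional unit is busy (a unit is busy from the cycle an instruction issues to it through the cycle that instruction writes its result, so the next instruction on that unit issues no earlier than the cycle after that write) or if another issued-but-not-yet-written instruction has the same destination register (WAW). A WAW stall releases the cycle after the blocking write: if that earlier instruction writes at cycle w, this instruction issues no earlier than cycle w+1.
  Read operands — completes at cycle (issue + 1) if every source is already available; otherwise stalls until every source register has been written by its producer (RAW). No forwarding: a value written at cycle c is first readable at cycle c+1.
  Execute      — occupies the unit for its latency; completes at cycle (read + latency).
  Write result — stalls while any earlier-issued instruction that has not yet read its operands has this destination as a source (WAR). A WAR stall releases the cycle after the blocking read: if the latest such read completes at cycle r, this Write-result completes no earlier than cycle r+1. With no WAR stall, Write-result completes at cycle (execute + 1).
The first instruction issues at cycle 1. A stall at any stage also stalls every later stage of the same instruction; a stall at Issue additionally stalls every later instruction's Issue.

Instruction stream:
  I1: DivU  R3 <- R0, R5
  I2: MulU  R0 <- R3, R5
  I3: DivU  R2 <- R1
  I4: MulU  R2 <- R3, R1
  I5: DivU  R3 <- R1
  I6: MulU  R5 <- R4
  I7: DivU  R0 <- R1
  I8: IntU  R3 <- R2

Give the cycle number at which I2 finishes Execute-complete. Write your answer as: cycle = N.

cycle = 14

[1] I1 issues→DivU
[2] I1 reads · I2 issues→MulU
[9] I1 exec-done
[10] I1 writes R3
[11] I2 reads · I3 issues→DivU
[12] I3 reads
[14] I2 exec-done
[15] I2 writes R0
[19] I3 exec-done
[20] I3 writes R2
[21] I4 issues→MulU
[22] I4 reads · I5 issues→DivU
[23] I5 reads
[25] I4 exec-done
[26] I4 writes R2
[27] I6 issues→MulU
[28] I6 reads
[30] I5 exec-done
[31] I5 writes R3 · I6 exec-done
[32] I6 writes R5 · I7 issues→DivU
[33] I7 reads · I8 issues→IntU
[34] I8 reads
[35] I8 exec-done
[36] I8 writes R3
[40] I7 exec-done
[41] I7 writes R0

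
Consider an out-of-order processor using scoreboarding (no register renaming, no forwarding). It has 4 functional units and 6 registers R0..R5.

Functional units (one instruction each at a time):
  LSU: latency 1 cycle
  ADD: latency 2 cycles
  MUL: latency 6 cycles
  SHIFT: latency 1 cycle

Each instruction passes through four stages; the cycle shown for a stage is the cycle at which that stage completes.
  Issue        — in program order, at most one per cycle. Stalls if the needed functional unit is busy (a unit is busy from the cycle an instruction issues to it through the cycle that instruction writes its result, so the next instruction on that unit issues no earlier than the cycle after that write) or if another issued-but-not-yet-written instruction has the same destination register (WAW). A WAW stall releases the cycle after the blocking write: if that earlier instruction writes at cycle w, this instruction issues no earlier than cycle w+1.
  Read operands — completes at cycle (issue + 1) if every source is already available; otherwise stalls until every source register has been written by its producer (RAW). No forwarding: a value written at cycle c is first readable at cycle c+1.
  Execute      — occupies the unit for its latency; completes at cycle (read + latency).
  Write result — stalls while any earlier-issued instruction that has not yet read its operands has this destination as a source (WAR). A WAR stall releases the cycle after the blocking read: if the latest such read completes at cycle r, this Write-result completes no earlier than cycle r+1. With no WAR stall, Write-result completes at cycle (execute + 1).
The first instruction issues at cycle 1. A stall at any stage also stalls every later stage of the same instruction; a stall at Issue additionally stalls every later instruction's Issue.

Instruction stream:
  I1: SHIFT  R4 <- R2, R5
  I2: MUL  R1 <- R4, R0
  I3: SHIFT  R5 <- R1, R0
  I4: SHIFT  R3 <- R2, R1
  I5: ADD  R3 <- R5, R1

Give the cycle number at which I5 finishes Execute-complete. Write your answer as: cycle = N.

cycle 1: I1 dispatched to SHIFT
cycle 2: I1 operands ready; I2 dispatched to MUL
cycle 3: I1 complete
cycle 4: R4←I1
cycle 5: I2 operands ready; I3 dispatched to SHIFT
cycle 11: I2 complete
cycle 12: R1←I2
cycle 13: I3 operands ready
cycle 14: I3 complete
cycle 15: R5←I3
cycle 16: I4 dispatched to SHIFT
cycle 17: I4 operands ready
cycle 18: I4 complete
cycle 19: R3←I4
cycle 20: I5 dispatched to ADD
cycle 21: I5 operands ready
cycle 23: I5 complete
cycle 24: R3←I5

cycle = 23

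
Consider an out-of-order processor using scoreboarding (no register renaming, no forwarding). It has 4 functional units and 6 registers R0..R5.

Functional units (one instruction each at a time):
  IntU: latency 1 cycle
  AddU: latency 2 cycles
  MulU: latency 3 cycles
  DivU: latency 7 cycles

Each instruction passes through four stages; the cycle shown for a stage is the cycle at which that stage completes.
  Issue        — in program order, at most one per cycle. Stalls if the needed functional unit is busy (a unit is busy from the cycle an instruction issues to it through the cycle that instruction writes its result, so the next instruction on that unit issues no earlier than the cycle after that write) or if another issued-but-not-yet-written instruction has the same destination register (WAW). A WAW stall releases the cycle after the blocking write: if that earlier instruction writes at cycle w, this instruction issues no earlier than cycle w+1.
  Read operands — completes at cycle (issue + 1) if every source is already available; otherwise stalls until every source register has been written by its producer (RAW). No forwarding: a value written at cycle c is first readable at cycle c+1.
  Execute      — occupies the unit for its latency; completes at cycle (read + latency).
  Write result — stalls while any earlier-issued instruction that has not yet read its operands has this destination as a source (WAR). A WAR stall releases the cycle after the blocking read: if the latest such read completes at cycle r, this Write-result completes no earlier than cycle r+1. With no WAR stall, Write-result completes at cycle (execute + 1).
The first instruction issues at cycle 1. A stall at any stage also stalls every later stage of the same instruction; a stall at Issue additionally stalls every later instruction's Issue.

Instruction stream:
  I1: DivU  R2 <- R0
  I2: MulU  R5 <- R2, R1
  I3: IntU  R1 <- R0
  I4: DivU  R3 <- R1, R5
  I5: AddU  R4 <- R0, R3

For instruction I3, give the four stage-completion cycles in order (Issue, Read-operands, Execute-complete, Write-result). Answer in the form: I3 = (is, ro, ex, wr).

[I1] 1/2/9/10
[I2] 2/11/14/15  (RAW R2: wait I1 write@10)
[I3] 3/4/5/12  (WAR R1: wait I2 read@11)
[I4] 11/16/23/24  (struct: DivU busy until I1 writes@10; RAW R5: wait I2 write@15)
[I5] 12/25/27/28  (RAW R3: wait I4 write@24)

I3 = (3, 4, 5, 12)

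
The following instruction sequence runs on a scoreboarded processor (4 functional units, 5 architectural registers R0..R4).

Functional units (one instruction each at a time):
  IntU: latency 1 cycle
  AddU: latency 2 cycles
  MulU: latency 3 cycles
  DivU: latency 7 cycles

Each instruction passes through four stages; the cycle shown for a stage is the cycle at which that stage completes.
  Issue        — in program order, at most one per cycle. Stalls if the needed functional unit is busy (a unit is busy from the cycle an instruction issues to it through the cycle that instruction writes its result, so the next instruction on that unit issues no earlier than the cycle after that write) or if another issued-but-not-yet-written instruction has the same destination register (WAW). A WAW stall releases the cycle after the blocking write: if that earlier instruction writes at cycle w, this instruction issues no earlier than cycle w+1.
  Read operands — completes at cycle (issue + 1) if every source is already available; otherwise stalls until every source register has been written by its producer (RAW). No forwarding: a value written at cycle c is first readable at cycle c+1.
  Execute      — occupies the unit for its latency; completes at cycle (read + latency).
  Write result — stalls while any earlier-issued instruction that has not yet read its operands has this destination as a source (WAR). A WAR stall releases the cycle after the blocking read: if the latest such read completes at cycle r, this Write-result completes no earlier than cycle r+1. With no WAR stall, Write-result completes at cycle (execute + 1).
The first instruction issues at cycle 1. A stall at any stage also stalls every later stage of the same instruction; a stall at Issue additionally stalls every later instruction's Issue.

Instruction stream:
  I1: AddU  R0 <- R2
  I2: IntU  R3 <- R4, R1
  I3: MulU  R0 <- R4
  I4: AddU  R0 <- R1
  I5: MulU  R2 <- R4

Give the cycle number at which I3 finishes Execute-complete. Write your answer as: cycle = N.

I1  is:1  ro:2  ex:4  wr:5
I2  is:2  ro:3  ex:4  wr:5
I3  is:6  ro:7  ex:10  wr:11  — WAW R0: wait I1 write@5
I4  is:12  ro:13  ex:15  wr:16  — WAW R0: wait I3 write@11
I5  is:13  ro:14  ex:17  wr:18

cycle = 10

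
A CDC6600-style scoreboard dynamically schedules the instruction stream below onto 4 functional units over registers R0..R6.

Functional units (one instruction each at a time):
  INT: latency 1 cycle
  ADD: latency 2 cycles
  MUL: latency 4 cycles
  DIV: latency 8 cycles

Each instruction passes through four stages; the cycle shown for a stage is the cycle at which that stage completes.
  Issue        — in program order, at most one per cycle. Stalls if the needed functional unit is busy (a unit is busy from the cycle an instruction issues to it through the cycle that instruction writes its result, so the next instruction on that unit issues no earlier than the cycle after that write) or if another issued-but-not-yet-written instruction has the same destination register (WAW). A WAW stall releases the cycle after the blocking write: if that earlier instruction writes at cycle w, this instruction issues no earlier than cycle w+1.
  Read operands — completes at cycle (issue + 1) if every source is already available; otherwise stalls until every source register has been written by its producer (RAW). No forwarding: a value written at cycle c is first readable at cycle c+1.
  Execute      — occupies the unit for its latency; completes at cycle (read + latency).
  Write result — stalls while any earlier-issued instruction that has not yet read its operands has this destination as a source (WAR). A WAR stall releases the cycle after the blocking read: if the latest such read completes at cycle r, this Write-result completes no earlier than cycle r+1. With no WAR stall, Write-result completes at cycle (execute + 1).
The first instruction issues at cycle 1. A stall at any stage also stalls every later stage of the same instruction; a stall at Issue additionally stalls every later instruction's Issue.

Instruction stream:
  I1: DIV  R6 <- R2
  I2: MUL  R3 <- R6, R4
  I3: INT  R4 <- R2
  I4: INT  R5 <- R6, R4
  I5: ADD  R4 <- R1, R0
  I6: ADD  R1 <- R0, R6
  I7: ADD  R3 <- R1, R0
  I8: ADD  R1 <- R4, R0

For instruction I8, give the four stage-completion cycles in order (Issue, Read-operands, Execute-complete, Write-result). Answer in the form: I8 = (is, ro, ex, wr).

I8 = (30, 31, 33, 34)

I1: IS=1 RO=2 EX=10 WR=11
I2: IS=2 RO=12 EX=16 WR=17  [RAW R6: wait I1 write@11]
I3: IS=3 RO=4 EX=5 WR=13  [WAR R4: wait I2 read@12]
I4: IS=14 RO=15 EX=16 WR=17  [struct: INT busy until I3 writes@13]
I5: IS=15 RO=16 EX=18 WR=19
I6: IS=20 RO=21 EX=23 WR=24  [struct: ADD busy until I5 writes@19]
I7: IS=25 RO=26 EX=28 WR=29  [struct: ADD busy until I6 writes@24]
I8: IS=30 RO=31 EX=33 WR=34  [struct: ADD busy until I7 writes@29]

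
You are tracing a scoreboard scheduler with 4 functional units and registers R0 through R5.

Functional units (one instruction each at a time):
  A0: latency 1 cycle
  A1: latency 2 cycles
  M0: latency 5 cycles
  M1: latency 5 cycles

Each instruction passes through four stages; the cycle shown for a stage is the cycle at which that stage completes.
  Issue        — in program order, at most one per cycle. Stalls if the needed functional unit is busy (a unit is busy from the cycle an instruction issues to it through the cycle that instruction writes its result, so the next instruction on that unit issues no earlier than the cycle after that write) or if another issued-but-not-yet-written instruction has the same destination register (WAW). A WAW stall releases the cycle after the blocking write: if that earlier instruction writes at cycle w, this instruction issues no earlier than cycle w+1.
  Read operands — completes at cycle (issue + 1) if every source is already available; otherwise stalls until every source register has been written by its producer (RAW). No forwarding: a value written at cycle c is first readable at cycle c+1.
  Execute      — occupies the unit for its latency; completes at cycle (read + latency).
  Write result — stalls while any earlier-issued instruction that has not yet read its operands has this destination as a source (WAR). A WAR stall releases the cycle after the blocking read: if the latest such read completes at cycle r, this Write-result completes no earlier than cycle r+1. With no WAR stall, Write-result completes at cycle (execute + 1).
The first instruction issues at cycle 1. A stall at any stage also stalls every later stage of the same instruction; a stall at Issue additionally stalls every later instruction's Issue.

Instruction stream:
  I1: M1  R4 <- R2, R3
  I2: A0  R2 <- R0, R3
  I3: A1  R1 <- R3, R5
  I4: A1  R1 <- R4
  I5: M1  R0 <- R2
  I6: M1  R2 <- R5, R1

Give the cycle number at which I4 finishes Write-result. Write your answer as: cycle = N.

cycle = 12

1) issue 1, read 2, done 7, write 8
2) issue 2, read 3, done 4, write 5
3) issue 3, read 4, done 6, write 7
4) issue 8, read 9, done 11, write 12  <struct: A1 busy until I3 writes@7>
5) issue 9, read 10, done 15, write 16
6) issue 17, read 18, done 23, write 24  <struct: M1 busy until I5 writes@16>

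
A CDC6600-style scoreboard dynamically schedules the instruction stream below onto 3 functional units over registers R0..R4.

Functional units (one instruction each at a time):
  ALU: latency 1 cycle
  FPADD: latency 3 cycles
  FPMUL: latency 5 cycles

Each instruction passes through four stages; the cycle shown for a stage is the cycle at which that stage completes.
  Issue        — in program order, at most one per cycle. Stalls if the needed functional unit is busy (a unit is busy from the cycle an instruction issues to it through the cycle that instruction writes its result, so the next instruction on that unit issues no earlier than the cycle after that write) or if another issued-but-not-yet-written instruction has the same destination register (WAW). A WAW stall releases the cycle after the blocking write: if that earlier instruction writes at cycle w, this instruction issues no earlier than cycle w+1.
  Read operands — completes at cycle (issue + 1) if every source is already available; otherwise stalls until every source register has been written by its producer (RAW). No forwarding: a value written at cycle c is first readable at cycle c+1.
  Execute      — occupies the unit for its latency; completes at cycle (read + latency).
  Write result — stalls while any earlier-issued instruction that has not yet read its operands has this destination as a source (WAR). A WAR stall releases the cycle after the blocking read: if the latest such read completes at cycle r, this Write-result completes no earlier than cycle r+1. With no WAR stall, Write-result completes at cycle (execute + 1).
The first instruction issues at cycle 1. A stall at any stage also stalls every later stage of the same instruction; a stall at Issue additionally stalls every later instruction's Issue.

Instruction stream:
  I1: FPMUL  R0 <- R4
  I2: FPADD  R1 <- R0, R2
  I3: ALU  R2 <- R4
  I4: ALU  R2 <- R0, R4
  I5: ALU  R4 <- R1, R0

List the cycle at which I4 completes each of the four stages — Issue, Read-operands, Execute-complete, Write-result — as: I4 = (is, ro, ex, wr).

I4 = (11, 12, 13, 14)

c1: I1 issues→FPMUL
c2: I1 reads, I2 issues→FPADD
c3: I3 issues→ALU
c4: I3 reads
c5: I3 exec-done
c7: I1 exec-done
c8: I1 writes R0
c9: I2 reads
c10: I3 writes R2
c11: I4 issues→ALU
c12: I2 exec-done, I4 reads
c13: I2 writes R1, I4 exec-done
c14: I4 writes R2
c15: I5 issues→ALU
c16: I5 reads
c17: I5 exec-done
c18: I5 writes R4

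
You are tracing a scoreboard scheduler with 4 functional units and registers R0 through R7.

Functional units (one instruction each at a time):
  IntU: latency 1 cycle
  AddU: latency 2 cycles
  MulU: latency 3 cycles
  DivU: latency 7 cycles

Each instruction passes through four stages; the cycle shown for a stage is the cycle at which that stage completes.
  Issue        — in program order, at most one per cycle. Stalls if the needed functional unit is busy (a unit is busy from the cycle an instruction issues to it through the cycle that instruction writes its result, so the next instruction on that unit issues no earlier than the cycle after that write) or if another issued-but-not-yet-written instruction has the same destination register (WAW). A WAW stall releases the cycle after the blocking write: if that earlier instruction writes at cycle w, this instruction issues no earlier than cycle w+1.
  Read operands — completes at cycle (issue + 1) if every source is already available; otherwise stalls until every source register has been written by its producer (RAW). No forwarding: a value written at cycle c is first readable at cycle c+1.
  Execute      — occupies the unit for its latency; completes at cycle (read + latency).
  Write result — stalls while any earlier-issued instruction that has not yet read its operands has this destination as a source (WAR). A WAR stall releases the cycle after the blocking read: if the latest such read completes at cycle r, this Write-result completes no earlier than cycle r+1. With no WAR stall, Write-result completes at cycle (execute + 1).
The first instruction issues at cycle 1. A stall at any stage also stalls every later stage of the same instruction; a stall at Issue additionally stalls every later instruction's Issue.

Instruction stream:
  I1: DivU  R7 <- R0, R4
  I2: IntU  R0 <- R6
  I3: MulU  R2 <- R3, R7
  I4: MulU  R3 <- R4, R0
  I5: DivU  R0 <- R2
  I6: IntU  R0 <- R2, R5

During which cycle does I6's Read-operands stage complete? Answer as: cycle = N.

c1: issue I1 (DivU)
c2: I1 read-ops, issue I2 (IntU)
c3: I2 read-ops, issue I3 (MulU)
c4: I2 finished on IntU
c5: I2→R0
c9: I1 finished on DivU
c10: I1→R7
c11: I3 read-ops
c14: I3 finished on MulU
c15: I3→R2
c16: issue I4 (MulU)
c17: I4 read-ops, issue I5 (DivU)
c18: I5 read-ops
c20: I4 finished on MulU
c21: I4→R3
c25: I5 finished on DivU
c26: I5→R0
c27: issue I6 (IntU)
c28: I6 read-ops
c29: I6 finished on IntU
c30: I6→R0

cycle = 28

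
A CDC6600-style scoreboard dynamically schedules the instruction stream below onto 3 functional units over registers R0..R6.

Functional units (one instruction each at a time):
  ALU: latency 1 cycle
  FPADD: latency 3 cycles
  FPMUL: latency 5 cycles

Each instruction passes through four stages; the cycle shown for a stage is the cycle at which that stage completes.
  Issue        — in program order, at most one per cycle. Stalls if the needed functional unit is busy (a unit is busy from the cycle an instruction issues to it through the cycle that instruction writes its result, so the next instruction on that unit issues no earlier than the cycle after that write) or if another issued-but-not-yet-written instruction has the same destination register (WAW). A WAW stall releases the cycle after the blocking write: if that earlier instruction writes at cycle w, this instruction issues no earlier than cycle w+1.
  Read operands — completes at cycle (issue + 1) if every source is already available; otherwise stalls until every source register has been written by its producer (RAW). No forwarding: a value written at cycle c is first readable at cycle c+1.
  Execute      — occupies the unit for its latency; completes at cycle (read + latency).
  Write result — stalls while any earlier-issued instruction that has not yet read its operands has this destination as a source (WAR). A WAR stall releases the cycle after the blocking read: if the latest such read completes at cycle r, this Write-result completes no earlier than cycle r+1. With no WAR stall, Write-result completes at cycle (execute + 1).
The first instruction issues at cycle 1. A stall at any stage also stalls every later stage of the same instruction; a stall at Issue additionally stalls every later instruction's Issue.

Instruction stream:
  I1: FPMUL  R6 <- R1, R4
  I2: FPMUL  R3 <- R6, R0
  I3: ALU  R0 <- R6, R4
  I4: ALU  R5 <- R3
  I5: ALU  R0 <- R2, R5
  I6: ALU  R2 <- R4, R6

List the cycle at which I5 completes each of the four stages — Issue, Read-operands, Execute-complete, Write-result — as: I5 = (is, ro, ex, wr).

I1  is:1  ro:2  ex:7  wr:8
I2  is:9  ro:10  ex:15  wr:16  — struct: FPMUL busy until I1 writes@8
I3  is:10  ro:11  ex:12  wr:13
I4  is:14  ro:17  ex:18  wr:19  — struct: ALU busy until I3 writes@13, RAW R3: wait I2 write@16
I5  is:20  ro:21  ex:22  wr:23  — struct: ALU busy until I4 writes@19
I6  is:24  ro:25  ex:26  wr:27  — struct: ALU busy until I5 writes@23

I5 = (20, 21, 22, 23)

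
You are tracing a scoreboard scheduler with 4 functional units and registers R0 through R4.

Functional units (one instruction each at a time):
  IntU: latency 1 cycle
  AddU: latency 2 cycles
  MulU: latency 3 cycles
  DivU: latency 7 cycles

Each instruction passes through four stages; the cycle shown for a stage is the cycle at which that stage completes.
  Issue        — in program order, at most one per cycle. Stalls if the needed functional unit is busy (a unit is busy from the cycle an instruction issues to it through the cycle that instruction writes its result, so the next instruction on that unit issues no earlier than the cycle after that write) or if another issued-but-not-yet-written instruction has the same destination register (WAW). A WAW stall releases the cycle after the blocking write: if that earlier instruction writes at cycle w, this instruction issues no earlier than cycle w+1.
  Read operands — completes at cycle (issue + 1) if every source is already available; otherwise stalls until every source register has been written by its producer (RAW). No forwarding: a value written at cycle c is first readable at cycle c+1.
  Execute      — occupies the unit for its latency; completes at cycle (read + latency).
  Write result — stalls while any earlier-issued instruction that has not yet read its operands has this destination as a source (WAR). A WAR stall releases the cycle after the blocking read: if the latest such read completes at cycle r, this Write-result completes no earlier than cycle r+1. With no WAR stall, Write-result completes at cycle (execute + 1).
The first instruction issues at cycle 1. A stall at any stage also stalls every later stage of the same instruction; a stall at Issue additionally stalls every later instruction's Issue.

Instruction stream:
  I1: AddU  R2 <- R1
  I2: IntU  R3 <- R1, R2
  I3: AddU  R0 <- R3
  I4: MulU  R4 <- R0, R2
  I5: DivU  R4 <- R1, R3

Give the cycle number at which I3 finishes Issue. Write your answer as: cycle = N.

[I1] 1/2/4/5
[I2] 2/6/7/8  (RAW R2: wait I1 write@5)
[I3] 6/9/11/12  (struct: AddU busy until I1 writes@5; RAW R3: wait I2 write@8)
[I4] 7/13/16/17  (RAW R0: wait I3 write@12)
[I5] 18/19/26/27  (WAW R4: wait I4 write@17)

cycle = 6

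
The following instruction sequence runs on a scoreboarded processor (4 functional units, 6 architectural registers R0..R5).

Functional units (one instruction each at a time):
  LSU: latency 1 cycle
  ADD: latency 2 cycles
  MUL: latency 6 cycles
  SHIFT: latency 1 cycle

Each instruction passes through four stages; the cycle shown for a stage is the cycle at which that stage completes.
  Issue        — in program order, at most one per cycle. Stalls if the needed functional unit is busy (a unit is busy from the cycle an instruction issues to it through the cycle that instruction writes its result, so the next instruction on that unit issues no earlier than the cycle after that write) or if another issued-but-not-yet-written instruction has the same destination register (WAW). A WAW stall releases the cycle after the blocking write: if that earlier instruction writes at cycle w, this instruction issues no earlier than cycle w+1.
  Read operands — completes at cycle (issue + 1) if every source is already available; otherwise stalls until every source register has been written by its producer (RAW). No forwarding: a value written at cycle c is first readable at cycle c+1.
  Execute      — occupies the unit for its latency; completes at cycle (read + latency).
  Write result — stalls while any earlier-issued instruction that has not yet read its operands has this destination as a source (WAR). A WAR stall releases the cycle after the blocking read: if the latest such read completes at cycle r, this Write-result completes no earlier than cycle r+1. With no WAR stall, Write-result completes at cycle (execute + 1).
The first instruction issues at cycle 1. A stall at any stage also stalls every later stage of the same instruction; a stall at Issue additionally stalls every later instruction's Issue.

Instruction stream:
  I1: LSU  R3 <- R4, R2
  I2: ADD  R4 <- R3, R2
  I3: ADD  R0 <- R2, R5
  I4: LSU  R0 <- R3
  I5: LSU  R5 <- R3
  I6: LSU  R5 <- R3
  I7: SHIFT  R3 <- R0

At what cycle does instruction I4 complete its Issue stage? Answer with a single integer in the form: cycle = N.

cycle = 14

I1: IS=1 RO=2 EX=3 WR=4
I2: IS=2 RO=5 EX=7 WR=8  [RAW R3: wait I1 write@4]
I3: IS=9 RO=10 EX=12 WR=13  [struct: ADD busy until I2 writes@8]
I4: IS=14 RO=15 EX=16 WR=17  [WAW R0: wait I3 write@13]
I5: IS=18 RO=19 EX=20 WR=21  [struct: LSU busy until I4 writes@17]
I6: IS=22 RO=23 EX=24 WR=25  [struct: LSU busy until I5 writes@21]
I7: IS=23 RO=24 EX=25 WR=26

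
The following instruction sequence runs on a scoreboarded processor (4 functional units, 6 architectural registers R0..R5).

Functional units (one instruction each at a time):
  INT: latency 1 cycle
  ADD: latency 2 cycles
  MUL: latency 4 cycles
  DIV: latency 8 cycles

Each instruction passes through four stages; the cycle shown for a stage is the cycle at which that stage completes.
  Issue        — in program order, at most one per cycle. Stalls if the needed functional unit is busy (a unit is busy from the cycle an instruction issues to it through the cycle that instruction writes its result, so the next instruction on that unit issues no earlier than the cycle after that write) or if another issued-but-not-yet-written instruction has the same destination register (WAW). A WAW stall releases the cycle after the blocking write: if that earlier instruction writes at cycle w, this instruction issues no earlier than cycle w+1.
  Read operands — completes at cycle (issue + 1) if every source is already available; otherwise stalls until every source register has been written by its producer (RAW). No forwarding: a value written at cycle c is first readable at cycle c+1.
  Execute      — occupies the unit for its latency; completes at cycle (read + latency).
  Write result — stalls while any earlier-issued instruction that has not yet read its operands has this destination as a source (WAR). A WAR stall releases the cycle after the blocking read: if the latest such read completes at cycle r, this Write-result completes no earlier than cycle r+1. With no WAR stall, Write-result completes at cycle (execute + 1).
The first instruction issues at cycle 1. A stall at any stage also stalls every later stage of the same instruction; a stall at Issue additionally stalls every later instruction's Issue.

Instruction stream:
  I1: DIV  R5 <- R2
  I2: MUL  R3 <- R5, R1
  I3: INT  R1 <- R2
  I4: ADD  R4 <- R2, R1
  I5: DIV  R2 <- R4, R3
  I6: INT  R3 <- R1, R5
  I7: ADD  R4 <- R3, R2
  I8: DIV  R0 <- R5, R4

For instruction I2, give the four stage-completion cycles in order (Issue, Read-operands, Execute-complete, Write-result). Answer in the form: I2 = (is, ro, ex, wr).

I2 = (2, 12, 16, 17)

c1: issue I1 (DIV)
c2: I1 read-ops; issue I2 (MUL)
c3: issue I3 (INT)
c4: I3 read-ops; issue I4 (ADD)
c5: I3 finished on INT
c10: I1 finished on DIV
c11: I1→R5
c12: I2 read-ops; issue I5 (DIV)
c13: I3→R1
c14: I4 read-ops
c16: I2 finished on MUL; I4 finished on ADD
c17: I2→R3; I4→R4
c18: I5 read-ops; issue I6 (INT)
c19: I6 read-ops; issue I7 (ADD)
c20: I6 finished on INT
c21: I6→R3
c26: I5 finished on DIV
c27: I5→R2
c28: I7 read-ops; issue I8 (DIV)
c30: I7 finished on ADD
c31: I7→R4
c32: I8 read-ops
c40: I8 finished on DIV
c41: I8→R0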